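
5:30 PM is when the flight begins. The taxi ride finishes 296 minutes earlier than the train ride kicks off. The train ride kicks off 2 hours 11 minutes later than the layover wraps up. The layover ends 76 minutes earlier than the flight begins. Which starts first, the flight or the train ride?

the flight

The layover ends at 5:30 PM − 76 min = 4:14 PM.
The train ride starts at 4:14 PM + 131 min = 6:25 PM.
The flight starts at 5:30 PM and the train ride starts at 6:25 PM, so the flight is first.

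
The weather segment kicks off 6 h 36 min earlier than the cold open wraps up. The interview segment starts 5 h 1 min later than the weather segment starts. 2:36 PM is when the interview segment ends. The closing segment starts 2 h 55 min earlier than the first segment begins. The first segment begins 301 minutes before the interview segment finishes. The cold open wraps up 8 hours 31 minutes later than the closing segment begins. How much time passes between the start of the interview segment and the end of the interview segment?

The first segment starts at 2:36 PM − 301 min = 9:35 AM.
The closing segment starts at 9:35 AM − 175 min = 6:40 AM.
The cold open ends at 6:40 AM + 511 min = 3:11 PM.
The weather segment starts at 3:11 PM − 396 min = 8:35 AM.
The interview segment starts at 8:35 AM + 301 min = 1:36 PM.
From 1:36 PM to 2:36 PM is an hour.

an hour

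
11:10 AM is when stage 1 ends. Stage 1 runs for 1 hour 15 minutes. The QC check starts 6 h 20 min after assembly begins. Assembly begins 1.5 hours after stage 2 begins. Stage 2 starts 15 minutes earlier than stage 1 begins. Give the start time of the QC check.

Stage 1 starts at 11:10 AM − 75 min = 9:55 AM.
Stage 2 starts at 9:55 AM − 15 min = 9:40 AM.
Assembly starts at 9:40 AM + 90 min = 11:10 AM.
The QC check starts at 11:10 AM + 380 min = 5:30 PM.

5:30 PM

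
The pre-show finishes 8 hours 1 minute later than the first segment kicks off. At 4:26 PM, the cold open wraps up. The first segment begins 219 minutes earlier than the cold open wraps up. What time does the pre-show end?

8:48 PM

The first segment starts at 4:26 PM − 219 min = 12:47 PM.
The pre-show ends at 12:47 PM + 481 min = 8:48 PM.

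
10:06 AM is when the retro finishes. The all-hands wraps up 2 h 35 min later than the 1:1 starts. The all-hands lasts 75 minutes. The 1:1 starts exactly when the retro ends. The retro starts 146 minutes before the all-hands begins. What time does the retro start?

9:00 AM

The 1:1 starts at 10:06 AM.
The all-hands ends at 10:06 AM + 155 min = 12:41 PM.
The all-hands starts at 12:41 PM − 75 min = 11:26 AM.
The retro starts at 11:26 AM − 146 min = 9:00 AM.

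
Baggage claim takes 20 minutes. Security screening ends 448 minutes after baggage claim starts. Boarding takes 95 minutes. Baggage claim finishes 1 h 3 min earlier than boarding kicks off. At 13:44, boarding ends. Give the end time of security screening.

Boarding starts at 13:44 − 95 min = 12:09.
Baggage claim ends at 12:09 − 63 min = 11:06.
Baggage claim starts at 11:06 − 20 min = 10:46.
Security screening ends at 10:46 + 448 min = 18:14.

18:14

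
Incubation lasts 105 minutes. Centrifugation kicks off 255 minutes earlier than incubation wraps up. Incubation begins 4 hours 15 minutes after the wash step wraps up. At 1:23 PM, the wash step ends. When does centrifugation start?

3:08 PM

Incubation starts at 1:23 PM + 255 min = 5:38 PM.
Incubation ends at 5:38 PM + 105 min = 7:23 PM.
Centrifugation starts at 7:23 PM − 255 min = 3:08 PM.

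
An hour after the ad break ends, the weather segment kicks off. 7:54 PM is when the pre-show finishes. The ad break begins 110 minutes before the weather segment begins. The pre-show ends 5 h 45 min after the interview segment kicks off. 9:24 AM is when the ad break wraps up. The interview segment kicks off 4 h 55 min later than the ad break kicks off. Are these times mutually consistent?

No

The weather segment starts at 9:24 AM + 60 min = 10:24 AM.
The ad break starts at 10:24 AM − 110 min = 8:34 AM.
The interview segment starts at 8:34 AM + 295 min = 1:29 PM.
The pre-show ends at 1:29 PM + 345 min = 7:14 PM.
But the pre-show is also said to end at 7:54 PM — a 40-minute conflict.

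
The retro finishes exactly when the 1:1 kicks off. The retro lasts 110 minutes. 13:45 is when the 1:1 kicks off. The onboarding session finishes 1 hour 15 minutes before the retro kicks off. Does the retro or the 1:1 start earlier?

the retro

The retro ends at 13:45.
The retro starts at 13:45 − 110 min = 11:55.
The retro starts at 11:55 and the 1:1 starts at 13:45, so the retro is first.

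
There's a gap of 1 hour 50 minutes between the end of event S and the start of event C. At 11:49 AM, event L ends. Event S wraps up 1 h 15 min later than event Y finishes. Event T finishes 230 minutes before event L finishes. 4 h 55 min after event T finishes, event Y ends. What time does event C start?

3:59 PM

Event T ends at 11:49 AM − 230 min = 7:59 AM.
Event Y ends at 7:59 AM + 295 min = 12:54 PM.
Event S ends at 12:54 PM + 75 min = 2:09 PM.
Event C starts at 2:09 PM + 110 min = 3:59 PM.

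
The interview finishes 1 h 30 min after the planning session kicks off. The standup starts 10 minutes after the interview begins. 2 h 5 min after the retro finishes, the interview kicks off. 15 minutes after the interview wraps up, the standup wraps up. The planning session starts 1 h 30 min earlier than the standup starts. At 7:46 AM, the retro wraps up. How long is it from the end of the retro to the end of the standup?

The interview starts at 7:46 AM + 125 min = 9:51 AM.
The standup starts at 9:51 AM + 10 min = 10:01 AM.
The planning session starts at 10:01 AM − 90 min = 8:31 AM.
The interview ends at 8:31 AM + 90 min = 10:01 AM.
The standup ends at 10:01 AM + 15 min = 10:16 AM.
From 7:46 AM to 10:16 AM is 2 h 30 min.

2 h 30 min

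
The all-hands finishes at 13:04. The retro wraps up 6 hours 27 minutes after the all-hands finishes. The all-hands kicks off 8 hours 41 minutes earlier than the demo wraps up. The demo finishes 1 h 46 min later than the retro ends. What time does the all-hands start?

The retro ends at 13:04 + 387 min = 19:31.
The demo ends at 19:31 + 106 min = 21:17.
The all-hands starts at 21:17 − 521 min = 12:36.

12:36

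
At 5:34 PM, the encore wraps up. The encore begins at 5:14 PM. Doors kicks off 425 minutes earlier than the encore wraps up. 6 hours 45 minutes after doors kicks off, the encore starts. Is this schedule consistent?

Doors starts at 5:34 PM − 425 min = 10:29 AM.
The encore starts at 10:29 AM + 405 min = 5:14 PM.
That matches the stated 5:14 PM, so the schedule is consistent.

Yes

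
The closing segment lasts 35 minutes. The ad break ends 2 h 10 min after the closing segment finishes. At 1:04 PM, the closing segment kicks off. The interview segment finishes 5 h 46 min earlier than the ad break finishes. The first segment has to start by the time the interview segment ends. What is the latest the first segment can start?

10:03 AM

The closing segment ends at 1:04 PM + 35 min = 1:39 PM.
The ad break ends at 1:39 PM + 130 min = 3:49 PM.
The interview segment ends at 3:49 PM − 346 min = 10:03 AM.
The first segment is bounded by the interview segment, so the latest it can start is 10:03 AM.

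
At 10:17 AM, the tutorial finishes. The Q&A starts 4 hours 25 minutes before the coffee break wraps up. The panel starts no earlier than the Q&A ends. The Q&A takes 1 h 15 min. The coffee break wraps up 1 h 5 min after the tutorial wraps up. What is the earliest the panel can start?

The coffee break ends at 10:17 AM + 65 min = 11:22 AM.
The Q&A starts at 11:22 AM − 265 min = 6:57 AM.
The Q&A ends at 6:57 AM + 75 min = 8:12 AM.
The panel is bounded by the Q&A, so the earliest it can start is 8:12 AM.

8:12 AM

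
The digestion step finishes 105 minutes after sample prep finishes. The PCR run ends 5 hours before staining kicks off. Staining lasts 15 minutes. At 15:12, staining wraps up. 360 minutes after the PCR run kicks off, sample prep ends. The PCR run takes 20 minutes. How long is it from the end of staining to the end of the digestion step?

Staining starts at 15:12 − 15 min = 14:57.
The PCR run ends at 14:57 − 300 min = 09:57.
The PCR run starts at 09:57 − 20 min = 09:37.
Sample prep ends at 09:37 + 360 min = 15:37.
The digestion step ends at 15:37 + 105 min = 17:22.
From 15:12 to 17:22 is 2 h 10 min.

2 h 10 min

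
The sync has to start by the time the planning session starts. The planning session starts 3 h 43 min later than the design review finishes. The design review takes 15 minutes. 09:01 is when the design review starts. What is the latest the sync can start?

12:59

The design review ends at 09:01 + 15 min = 09:16.
The planning session starts at 09:16 + 223 min = 12:59.
The sync is bounded by the planning session, so the latest it can start is 12:59.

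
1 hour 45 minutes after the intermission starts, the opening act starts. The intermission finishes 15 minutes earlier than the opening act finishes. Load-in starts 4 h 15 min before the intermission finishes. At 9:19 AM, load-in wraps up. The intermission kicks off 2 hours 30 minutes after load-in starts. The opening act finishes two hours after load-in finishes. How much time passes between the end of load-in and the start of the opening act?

The opening act ends at 9:19 AM + 120 min = 11:19 AM.
The intermission ends at 11:19 AM − 15 min = 11:04 AM.
Load-in starts at 11:04 AM − 255 min = 6:49 AM.
The intermission starts at 6:49 AM + 150 min = 9:19 AM.
The opening act starts at 9:19 AM + 105 min = 11:04 AM.
From 9:19 AM to 11:04 AM is 1 h 45 min.

1 h 45 min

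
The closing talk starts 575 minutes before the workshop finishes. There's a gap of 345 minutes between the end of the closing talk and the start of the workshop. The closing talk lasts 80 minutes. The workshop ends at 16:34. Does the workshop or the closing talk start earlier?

The closing talk starts at 16:34 − 575 min = 06:59.
The closing talk ends at 06:59 + 80 min = 08:19.
The workshop starts at 08:19 + 345 min = 14:04.
The workshop starts at 14:04 and the closing talk starts at 06:59, so the closing talk is first.

the closing talk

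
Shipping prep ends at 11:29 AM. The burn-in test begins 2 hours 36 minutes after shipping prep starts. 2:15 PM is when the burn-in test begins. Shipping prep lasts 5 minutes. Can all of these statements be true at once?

No

Shipping prep starts at 11:29 AM − 5 min = 11:24 AM.
The burn-in test starts at 11:24 AM + 156 min = 2:00 PM.
But the burn-in test is also said to start at 2:15 PM — a 15-minute conflict.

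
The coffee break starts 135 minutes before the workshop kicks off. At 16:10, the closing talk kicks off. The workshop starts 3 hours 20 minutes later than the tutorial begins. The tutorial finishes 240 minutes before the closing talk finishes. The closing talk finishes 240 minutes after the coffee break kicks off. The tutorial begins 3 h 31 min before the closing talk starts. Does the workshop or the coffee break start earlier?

The tutorial starts at 16:10 − 211 min = 12:39.
The workshop starts at 12:39 + 200 min = 15:59.
The coffee break starts at 15:59 − 135 min = 13:44.
The workshop starts at 15:59 and the coffee break starts at 13:44, so the coffee break is first.

the coffee break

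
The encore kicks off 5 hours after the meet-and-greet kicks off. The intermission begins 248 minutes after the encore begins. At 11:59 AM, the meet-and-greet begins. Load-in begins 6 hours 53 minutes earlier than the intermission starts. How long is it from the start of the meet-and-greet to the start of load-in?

2 hours 15 minutes

The encore starts at 11:59 AM + 300 min = 4:59 PM.
The intermission starts at 4:59 PM + 248 min = 9:07 PM.
Load-in starts at 9:07 PM − 413 min = 2:14 PM.
From 11:59 AM to 2:14 PM is 2 hours 15 minutes.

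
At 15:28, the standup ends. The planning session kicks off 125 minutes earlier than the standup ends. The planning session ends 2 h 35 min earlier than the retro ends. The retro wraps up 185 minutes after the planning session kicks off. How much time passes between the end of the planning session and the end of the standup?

95 minutes

The planning session starts at 15:28 − 125 min = 13:23.
The retro ends at 13:23 + 185 min = 16:28.
The planning session ends at 16:28 − 155 min = 13:53.
From 13:53 to 15:28 is 95 minutes.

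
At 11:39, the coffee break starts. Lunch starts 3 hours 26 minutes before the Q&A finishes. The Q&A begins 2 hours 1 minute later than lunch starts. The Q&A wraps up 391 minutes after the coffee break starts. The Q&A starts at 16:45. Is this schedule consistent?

Yes

The Q&A ends at 11:39 + 391 min = 18:10.
Lunch starts at 18:10 − 206 min = 14:44.
The Q&A starts at 14:44 + 121 min = 16:45.
That matches the stated 16:45, so the schedule is consistent.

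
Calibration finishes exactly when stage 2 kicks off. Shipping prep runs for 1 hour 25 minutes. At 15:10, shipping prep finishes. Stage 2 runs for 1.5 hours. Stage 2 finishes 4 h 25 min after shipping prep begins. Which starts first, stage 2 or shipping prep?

shipping prep

Shipping prep starts at 15:10 − 85 min = 13:45.
Stage 2 ends at 13:45 + 265 min = 18:10.
Stage 2 starts at 18:10 − 90 min = 16:40.
Stage 2 starts at 16:40 and shipping prep starts at 13:45, so shipping prep is first.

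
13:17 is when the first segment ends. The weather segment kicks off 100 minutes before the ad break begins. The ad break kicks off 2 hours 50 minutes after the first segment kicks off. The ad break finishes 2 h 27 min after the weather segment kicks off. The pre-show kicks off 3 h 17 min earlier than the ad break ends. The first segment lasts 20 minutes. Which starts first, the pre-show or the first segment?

the first segment

The first segment starts at 13:17 − 20 min = 12:57.
The ad break starts at 12:57 + 170 min = 15:47.
The weather segment starts at 15:47 − 100 min = 14:07.
The ad break ends at 14:07 + 147 min = 16:34.
The pre-show starts at 16:34 − 197 min = 13:17.
The pre-show starts at 13:17 and the first segment starts at 12:57, so the first segment is first.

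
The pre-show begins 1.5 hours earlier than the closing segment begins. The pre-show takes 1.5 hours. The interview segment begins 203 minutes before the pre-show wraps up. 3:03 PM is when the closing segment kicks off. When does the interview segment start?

The pre-show starts at 3:03 PM − 90 min = 1:33 PM.
The pre-show ends at 1:33 PM + 90 min = 3:03 PM.
The interview segment starts at 3:03 PM − 203 min = 11:40 AM.

11:40 AM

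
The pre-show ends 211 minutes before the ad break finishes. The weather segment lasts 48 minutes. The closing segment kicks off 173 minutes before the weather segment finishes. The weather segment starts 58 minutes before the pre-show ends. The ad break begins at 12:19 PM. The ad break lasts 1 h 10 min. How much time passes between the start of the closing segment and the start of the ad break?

The ad break ends at 12:19 PM + 70 min = 1:29 PM.
The pre-show ends at 1:29 PM − 211 min = 9:58 AM.
The weather segment starts at 9:58 AM − 58 min = 9:00 AM.
The weather segment ends at 9:00 AM + 48 min = 9:48 AM.
The closing segment starts at 9:48 AM − 173 min = 6:55 AM.
From 6:55 AM to 12:19 PM is 5 hours 24 minutes.

5 hours 24 minutes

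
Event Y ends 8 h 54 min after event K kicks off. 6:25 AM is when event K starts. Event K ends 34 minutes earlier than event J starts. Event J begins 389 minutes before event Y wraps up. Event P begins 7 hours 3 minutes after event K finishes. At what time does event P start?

3:19 PM

Event Y ends at 6:25 AM + 534 min = 3:19 PM.
Event J starts at 3:19 PM − 389 min = 8:50 AM.
Event K ends at 8:50 AM − 34 min = 8:16 AM.
Event P starts at 8:16 AM + 423 min = 3:19 PM.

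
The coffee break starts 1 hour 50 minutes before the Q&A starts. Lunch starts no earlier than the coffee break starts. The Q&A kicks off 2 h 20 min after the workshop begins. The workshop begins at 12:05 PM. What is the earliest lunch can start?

The Q&A starts at 12:05 PM + 140 min = 2:25 PM.
The coffee break starts at 2:25 PM − 110 min = 12:35 PM.
Lunch is bounded by the coffee break, so the earliest it can start is 12:35 PM.

12:35 PM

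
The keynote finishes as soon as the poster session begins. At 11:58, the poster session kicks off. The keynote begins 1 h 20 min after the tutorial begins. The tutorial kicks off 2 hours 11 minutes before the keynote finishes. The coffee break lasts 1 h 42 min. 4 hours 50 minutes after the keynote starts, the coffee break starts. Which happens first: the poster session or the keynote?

the keynote

The keynote ends at 11:58.
The tutorial starts at 11:58 − 131 min = 09:47.
The keynote starts at 09:47 + 80 min = 11:07.
The poster session starts at 11:58 and the keynote starts at 11:07, so the keynote is first.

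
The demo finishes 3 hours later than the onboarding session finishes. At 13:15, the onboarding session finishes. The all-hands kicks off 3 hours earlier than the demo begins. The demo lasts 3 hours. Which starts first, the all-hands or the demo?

the all-hands

The demo ends at 13:15 + 180 min = 16:15.
The demo starts at 16:15 − 180 min = 13:15.
The all-hands starts at 13:15 − 180 min = 10:15.
The all-hands starts at 10:15 and the demo starts at 13:15, so the all-hands is first.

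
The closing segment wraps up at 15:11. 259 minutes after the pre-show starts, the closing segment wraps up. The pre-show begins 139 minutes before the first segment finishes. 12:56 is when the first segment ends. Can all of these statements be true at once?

No

The pre-show starts at 12:56 − 139 min = 10:37.
The closing segment ends at 10:37 + 259 min = 14:56.
But the closing segment is also said to end at 15:11 — a 15-minute conflict.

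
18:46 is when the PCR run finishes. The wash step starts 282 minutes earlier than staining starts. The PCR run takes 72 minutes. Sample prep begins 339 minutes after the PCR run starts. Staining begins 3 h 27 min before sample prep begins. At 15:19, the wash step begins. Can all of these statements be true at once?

The PCR run starts at 18:46 − 72 min = 17:34.
Sample prep starts at 17:34 + 339 min = 23:13.
Staining starts at 23:13 − 207 min = 19:46.
The wash step starts at 19:46 − 282 min = 15:04.
But the wash step is also said to start at 15:19 — a 15-minute conflict.

No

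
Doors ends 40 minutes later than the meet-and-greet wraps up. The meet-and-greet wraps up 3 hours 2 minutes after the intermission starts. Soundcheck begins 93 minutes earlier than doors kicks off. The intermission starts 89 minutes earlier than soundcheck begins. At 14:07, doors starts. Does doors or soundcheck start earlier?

Soundcheck starts at 14:07 − 93 min = 12:34.
Doors starts at 14:07 and soundcheck starts at 12:34, so soundcheck is first.

soundcheck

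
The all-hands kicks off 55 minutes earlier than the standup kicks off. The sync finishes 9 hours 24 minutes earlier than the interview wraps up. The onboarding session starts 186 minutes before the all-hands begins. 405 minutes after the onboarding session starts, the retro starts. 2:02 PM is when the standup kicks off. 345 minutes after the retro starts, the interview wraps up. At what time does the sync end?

The all-hands starts at 2:02 PM − 55 min = 1:07 PM.
The onboarding session starts at 1:07 PM − 186 min = 10:01 AM.
The retro starts at 10:01 AM + 405 min = 4:46 PM.
The interview ends at 4:46 PM + 345 min = 10:31 PM.
The sync ends at 10:31 PM − 564 min = 1:07 PM.

1:07 PM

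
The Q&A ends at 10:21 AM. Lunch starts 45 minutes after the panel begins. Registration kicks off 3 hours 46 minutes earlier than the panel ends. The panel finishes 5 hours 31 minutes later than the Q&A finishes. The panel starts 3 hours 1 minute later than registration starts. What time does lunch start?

3:52 PM

The panel ends at 10:21 AM + 331 min = 3:52 PM.
Registration starts at 3:52 PM − 226 min = 12:06 PM.
The panel starts at 12:06 PM + 181 min = 3:07 PM.
Lunch starts at 3:07 PM + 45 min = 3:52 PM.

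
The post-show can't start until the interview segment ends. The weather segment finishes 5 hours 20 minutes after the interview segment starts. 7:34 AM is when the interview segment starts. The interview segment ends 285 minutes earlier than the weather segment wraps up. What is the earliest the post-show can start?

8:09 AM

The weather segment ends at 7:34 AM + 320 min = 12:54 PM.
The interview segment ends at 12:54 PM − 285 min = 8:09 AM.
The post-show is bounded by the interview segment, so the earliest it can start is 8:09 AM.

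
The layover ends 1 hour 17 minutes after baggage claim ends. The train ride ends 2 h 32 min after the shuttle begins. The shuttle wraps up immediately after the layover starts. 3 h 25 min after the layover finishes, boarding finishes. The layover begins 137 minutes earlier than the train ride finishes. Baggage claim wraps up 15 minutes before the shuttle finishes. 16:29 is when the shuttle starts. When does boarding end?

The train ride ends at 16:29 + 152 min = 19:01.
The layover starts at 19:01 − 137 min = 16:44.
So the shuttle ends at 16:44.
Baggage claim ends at 16:44 − 15 min = 16:29.
The layover ends at 16:29 + 77 min = 17:46.
Boarding ends at 17:46 + 205 min = 21:11.

21:11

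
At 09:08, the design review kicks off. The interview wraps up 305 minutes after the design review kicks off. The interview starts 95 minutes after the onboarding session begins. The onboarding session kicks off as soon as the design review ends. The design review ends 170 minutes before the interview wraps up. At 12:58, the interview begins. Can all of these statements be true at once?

The interview ends at 09:08 + 305 min = 14:13.
The design review ends at 14:13 − 170 min = 11:23.
So the onboarding session starts at 11:23.
The interview starts at 11:23 + 95 min = 12:58.
That matches the stated 12:58, so the schedule is consistent.

Yes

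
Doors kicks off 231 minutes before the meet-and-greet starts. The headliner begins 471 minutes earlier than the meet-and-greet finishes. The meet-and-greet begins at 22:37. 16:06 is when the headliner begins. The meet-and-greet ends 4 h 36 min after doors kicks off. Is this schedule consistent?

Doors starts at 22:37 − 231 min = 18:46.
The meet-and-greet ends at 18:46 + 276 min = 23:22.
The headliner starts at 23:22 − 471 min = 15:31.
But the headliner is also said to start at 16:06 — a 35-minute conflict.

No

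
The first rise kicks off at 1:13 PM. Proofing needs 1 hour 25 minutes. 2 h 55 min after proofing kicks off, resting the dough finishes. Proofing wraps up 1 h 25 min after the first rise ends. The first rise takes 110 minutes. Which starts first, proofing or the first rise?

The first rise ends at 1:13 PM + 110 min = 3:03 PM.
Proofing ends at 3:03 PM + 85 min = 4:28 PM.
Proofing starts at 4:28 PM − 85 min = 3:03 PM.
Proofing starts at 3:03 PM and the first rise starts at 1:13 PM, so the first rise is first.

the first rise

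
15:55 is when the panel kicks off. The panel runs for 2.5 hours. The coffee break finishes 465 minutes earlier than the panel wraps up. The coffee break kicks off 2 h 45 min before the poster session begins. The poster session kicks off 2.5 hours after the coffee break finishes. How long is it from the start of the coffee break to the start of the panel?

5.5 hours

The panel ends at 15:55 + 150 min = 18:25.
The coffee break ends at 18:25 − 465 min = 10:40.
The poster session starts at 10:40 + 150 min = 13:10.
The coffee break starts at 13:10 − 165 min = 10:25.
From 10:25 to 15:55 is 5.5 hours.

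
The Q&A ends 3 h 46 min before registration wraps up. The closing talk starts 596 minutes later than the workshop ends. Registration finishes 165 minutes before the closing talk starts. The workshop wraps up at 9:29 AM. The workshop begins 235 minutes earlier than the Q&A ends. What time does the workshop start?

8:59 AM

The closing talk starts at 9:29 AM + 596 min = 7:25 PM.
Registration ends at 7:25 PM − 165 min = 4:40 PM.
The Q&A ends at 4:40 PM − 226 min = 12:54 PM.
The workshop starts at 12:54 PM − 235 min = 8:59 AM.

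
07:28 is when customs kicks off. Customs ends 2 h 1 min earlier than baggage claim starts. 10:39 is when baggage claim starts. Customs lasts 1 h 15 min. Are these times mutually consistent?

Customs ends at 10:39 − 121 min = 08:38.
Customs starts at 08:38 − 75 min = 07:23.
But customs is also said to start at 07:28 — a 5-minute conflict.

No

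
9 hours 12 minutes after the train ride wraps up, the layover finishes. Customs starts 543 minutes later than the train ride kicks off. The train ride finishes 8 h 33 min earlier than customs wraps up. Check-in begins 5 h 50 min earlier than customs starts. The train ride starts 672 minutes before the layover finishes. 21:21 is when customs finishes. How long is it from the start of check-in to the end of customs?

The train ride ends at 21:21 − 513 min = 12:48.
The layover ends at 12:48 + 552 min = 22:00.
The train ride starts at 22:00 − 672 min = 10:48.
Customs starts at 10:48 + 543 min = 19:51.
Check-in starts at 19:51 − 350 min = 14:01.
From 14:01 to 21:21 is 7 hours 20 minutes.

7 hours 20 minutes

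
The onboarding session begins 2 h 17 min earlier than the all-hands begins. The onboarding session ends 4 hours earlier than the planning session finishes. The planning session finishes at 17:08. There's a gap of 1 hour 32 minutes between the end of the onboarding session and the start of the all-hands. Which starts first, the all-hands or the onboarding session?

The onboarding session ends at 17:08 − 240 min = 13:08.
The all-hands starts at 13:08 + 92 min = 14:40.
The onboarding session starts at 14:40 − 137 min = 12:23.
The all-hands starts at 14:40 and the onboarding session starts at 12:23, so the onboarding session is first.

the onboarding session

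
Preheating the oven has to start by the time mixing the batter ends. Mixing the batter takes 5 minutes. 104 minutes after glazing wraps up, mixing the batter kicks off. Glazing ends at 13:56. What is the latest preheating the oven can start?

15:45

Mixing the batter starts at 13:56 + 104 min = 15:40.
Mixing the batter ends at 15:40 + 5 min = 15:45.
Preheating the oven is bounded by mixing the batter, so the latest it can start is 15:45.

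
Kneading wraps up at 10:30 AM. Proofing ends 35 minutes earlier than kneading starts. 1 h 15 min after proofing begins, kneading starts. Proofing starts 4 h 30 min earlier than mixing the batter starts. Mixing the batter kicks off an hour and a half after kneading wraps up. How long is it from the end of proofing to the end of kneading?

2 h 20 min

Mixing the batter starts at 10:30 AM + 90 min = 12:00 PM.
Proofing starts at 12:00 PM − 270 min = 7:30 AM.
Kneading starts at 7:30 AM + 75 min = 8:45 AM.
Proofing ends at 8:45 AM − 35 min = 8:10 AM.
From 8:10 AM to 10:30 AM is 2 h 20 min.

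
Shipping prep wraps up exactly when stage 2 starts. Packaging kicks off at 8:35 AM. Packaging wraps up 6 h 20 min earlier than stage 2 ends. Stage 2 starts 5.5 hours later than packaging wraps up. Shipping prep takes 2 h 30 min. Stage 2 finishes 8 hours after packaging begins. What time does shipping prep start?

Stage 2 ends at 8:35 AM + 480 min = 4:35 PM.
Packaging ends at 4:35 PM − 380 min = 10:15 AM.
Stage 2 starts at 10:15 AM + 330 min = 3:45 PM.
So shipping prep ends at 3:45 PM.
Shipping prep starts at 3:45 PM − 150 min = 1:15 PM.

1:15 PM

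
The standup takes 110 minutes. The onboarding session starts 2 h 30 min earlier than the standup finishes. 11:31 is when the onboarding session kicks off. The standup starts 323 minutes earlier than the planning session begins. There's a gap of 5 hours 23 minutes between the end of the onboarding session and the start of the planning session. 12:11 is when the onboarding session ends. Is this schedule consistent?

Yes

The planning session starts at 12:11 + 323 min = 17:34.
The standup starts at 17:34 − 323 min = 12:11.
The standup ends at 12:11 + 110 min = 14:01.
The onboarding session starts at 14:01 − 150 min = 11:31.
That matches the stated 11:31, so the schedule is consistent.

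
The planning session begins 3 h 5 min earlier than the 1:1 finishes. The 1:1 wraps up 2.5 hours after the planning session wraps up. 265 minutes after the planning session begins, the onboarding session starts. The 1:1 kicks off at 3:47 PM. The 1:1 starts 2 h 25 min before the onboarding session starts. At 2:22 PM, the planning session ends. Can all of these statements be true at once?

The 1:1 ends at 2:22 PM + 150 min = 4:52 PM.
The planning session starts at 4:52 PM − 185 min = 1:47 PM.
The onboarding session starts at 1:47 PM + 265 min = 6:12 PM.
The 1:1 starts at 6:12 PM − 145 min = 3:47 PM.
That matches the stated 3:47 PM, so the schedule is consistent.

Yes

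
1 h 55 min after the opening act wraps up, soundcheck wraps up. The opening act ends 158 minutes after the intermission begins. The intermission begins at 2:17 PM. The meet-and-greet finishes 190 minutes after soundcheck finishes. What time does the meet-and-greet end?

The opening act ends at 2:17 PM + 158 min = 4:55 PM.
Soundcheck ends at 4:55 PM + 115 min = 6:50 PM.
The meet-and-greet ends at 6:50 PM + 190 min = 10:00 PM.

10:00 PM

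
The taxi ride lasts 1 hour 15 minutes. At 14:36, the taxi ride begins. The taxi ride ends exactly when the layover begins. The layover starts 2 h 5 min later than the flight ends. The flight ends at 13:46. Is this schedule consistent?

The layover starts at 13:46 + 125 min = 15:51.
So the taxi ride ends at 15:51.
The taxi ride starts at 15:51 − 75 min = 14:36.
That matches the stated 14:36, so the schedule is consistent.

Yes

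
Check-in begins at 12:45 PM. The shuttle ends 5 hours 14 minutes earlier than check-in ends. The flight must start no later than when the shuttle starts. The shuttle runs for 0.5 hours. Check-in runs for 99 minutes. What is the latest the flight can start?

Check-in ends at 12:45 PM + 99 min = 2:24 PM.
The shuttle ends at 2:24 PM − 314 min = 9:10 AM.
The shuttle starts at 9:10 AM − 30 min = 8:40 AM.
The flight is bounded by the shuttle, so the latest it can start is 8:40 AM.

8:40 AM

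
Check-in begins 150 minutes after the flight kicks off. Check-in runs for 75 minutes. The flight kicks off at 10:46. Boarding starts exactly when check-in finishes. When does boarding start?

14:31

Check-in starts at 10:46 + 150 min = 13:16.
Check-in ends at 13:16 + 75 min = 14:31.
So boarding starts at 14:31.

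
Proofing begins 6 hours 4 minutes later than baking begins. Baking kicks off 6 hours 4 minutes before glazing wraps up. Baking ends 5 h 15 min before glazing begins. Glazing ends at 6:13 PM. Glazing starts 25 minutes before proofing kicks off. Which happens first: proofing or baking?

baking

Baking starts at 6:13 PM − 364 min = 12:09 PM.
Proofing starts at 12:09 PM + 364 min = 6:13 PM.
Proofing starts at 6:13 PM and baking starts at 12:09 PM, so baking is first.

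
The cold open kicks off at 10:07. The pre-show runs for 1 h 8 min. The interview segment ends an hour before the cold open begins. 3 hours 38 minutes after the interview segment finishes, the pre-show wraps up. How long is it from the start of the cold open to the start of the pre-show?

The interview segment ends at 10:07 − 60 min = 09:07.
The pre-show ends at 09:07 + 218 min = 12:45.
The pre-show starts at 12:45 − 68 min = 11:37.
From 10:07 to 11:37 is 90 minutes.

90 minutes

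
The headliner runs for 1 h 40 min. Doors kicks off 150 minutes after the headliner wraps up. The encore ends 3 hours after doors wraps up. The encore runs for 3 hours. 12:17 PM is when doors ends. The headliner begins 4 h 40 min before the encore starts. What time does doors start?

11:47 AM

The encore ends at 12:17 PM + 180 min = 3:17 PM.
The encore starts at 3:17 PM − 180 min = 12:17 PM.
The headliner starts at 12:17 PM − 280 min = 7:37 AM.
The headliner ends at 7:37 AM + 100 min = 9:17 AM.
Doors starts at 9:17 AM + 150 min = 11:47 AM.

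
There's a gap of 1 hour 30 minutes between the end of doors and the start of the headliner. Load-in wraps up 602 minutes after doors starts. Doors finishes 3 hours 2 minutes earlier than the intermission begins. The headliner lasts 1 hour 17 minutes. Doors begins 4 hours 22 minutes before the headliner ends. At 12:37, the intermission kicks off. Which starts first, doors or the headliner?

doors

Doors ends at 12:37 − 182 min = 09:35.
The headliner starts at 09:35 + 90 min = 11:05.
The headliner ends at 11:05 + 77 min = 12:22.
Doors starts at 12:22 − 262 min = 08:00.
Doors starts at 08:00 and the headliner starts at 11:05, so doors is first.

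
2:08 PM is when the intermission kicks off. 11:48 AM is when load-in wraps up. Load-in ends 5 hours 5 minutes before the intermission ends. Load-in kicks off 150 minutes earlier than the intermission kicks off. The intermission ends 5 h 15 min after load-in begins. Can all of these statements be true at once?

Yes

Load-in starts at 2:08 PM − 150 min = 11:38 AM.
The intermission ends at 11:38 AM + 315 min = 4:53 PM.
Load-in ends at 4:53 PM − 305 min = 11:48 AM.
That matches the stated 11:48 AM, so the schedule is consistent.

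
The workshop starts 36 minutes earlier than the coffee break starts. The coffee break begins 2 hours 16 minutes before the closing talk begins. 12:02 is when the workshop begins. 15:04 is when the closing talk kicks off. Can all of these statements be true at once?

No

The coffee break starts at 15:04 − 136 min = 12:48.
The workshop starts at 12:48 − 36 min = 12:12.
But the workshop is also said to start at 12:02 — a 10-minute conflict.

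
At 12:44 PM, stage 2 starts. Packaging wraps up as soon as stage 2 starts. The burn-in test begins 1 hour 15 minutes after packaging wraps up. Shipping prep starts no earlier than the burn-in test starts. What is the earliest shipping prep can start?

1:59 PM

Packaging ends at 12:44 PM.
The burn-in test starts at 12:44 PM + 75 min = 1:59 PM.
Shipping prep is bounded by the burn-in test, so the earliest it can start is 1:59 PM.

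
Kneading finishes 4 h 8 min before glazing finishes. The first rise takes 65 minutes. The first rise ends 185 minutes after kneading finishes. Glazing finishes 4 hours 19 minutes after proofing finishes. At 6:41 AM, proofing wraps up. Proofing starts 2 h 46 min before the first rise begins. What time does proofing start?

Glazing ends at 6:41 AM + 259 min = 11:00 AM.
Kneading ends at 11:00 AM − 248 min = 6:52 AM.
The first rise ends at 6:52 AM + 185 min = 9:57 AM.
The first rise starts at 9:57 AM − 65 min = 8:52 AM.
Proofing starts at 8:52 AM − 166 min = 6:06 AM.

6:06 AM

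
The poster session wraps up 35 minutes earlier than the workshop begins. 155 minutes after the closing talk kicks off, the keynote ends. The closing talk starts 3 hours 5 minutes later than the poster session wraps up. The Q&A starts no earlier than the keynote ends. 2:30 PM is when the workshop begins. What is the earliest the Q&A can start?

7:35 PM

The poster session ends at 2:30 PM − 35 min = 1:55 PM.
The closing talk starts at 1:55 PM + 185 min = 5:00 PM.
The keynote ends at 5:00 PM + 155 min = 7:35 PM.
The Q&A is bounded by the keynote, so the earliest it can start is 7:35 PM.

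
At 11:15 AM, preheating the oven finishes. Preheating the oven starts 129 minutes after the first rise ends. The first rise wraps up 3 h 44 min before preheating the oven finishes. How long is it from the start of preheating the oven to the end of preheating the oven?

1 h 35 min

The first rise ends at 11:15 AM − 224 min = 7:31 AM.
Preheating the oven starts at 7:31 AM + 129 min = 9:40 AM.
From 9:40 AM to 11:15 AM is 1 h 35 min.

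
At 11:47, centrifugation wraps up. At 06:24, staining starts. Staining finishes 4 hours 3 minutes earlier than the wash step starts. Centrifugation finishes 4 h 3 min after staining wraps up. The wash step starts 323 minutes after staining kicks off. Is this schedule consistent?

Yes

The wash step starts at 06:24 + 323 min = 11:47.
Staining ends at 11:47 − 243 min = 07:44.
Centrifugation ends at 07:44 + 243 min = 11:47.
That matches the stated 11:47, so the schedule is consistent.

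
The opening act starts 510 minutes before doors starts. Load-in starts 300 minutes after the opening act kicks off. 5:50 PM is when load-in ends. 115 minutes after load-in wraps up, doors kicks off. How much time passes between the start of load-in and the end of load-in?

Doors starts at 5:50 PM + 115 min = 7:45 PM.
The opening act starts at 7:45 PM − 510 min = 11:15 AM.
Load-in starts at 11:15 AM + 300 min = 4:15 PM.
From 4:15 PM to 5:50 PM is 1 hour 35 minutes.

1 hour 35 minutes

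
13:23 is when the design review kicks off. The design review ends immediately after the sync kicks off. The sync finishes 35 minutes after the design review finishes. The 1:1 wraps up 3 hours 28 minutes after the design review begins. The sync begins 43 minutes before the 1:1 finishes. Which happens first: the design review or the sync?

the design review

The 1:1 ends at 13:23 + 208 min = 16:51.
The sync starts at 16:51 − 43 min = 16:08.
The design review starts at 13:23 and the sync starts at 16:08, so the design review is first.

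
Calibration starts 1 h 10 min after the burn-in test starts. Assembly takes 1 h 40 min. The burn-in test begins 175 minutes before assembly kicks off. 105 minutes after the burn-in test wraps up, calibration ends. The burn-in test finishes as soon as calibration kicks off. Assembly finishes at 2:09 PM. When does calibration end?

12:29 PM

Assembly starts at 2:09 PM − 100 min = 12:29 PM.
The burn-in test starts at 12:29 PM − 175 min = 9:34 AM.
Calibration starts at 9:34 AM + 70 min = 10:44 AM.
So the burn-in test ends at 10:44 AM.
Calibration ends at 10:44 AM + 105 min = 12:29 PM.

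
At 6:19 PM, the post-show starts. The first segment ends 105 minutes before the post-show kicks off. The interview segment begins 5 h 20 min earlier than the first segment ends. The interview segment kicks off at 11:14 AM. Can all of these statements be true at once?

Yes

The first segment ends at 6:19 PM − 105 min = 4:34 PM.
The interview segment starts at 4:34 PM − 320 min = 11:14 AM.
That matches the stated 11:14 AM, so the schedule is consistent.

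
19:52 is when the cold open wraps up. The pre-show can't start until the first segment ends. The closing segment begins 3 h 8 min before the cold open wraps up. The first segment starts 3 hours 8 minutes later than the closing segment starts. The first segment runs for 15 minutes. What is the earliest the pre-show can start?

20:07

The closing segment starts at 19:52 − 188 min = 16:44.
The first segment starts at 16:44 + 188 min = 19:52.
The first segment ends at 19:52 + 15 min = 20:07.
The pre-show is bounded by the first segment, so the earliest it can start is 20:07.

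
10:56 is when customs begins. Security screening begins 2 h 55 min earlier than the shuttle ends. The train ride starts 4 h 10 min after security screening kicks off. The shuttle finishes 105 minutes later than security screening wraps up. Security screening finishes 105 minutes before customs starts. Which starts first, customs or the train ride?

Security screening ends at 10:56 − 105 min = 09:11.
The shuttle ends at 09:11 + 105 min = 10:56.
Security screening starts at 10:56 − 175 min = 08:01.
The train ride starts at 08:01 + 250 min = 12:11.
Customs starts at 10:56 and the train ride starts at 12:11, so customs is first.

customs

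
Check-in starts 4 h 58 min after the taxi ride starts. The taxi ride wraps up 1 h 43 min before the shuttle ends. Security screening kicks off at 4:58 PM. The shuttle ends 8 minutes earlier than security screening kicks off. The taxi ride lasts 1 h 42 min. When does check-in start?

The shuttle ends at 4:58 PM − 8 min = 4:50 PM.
The taxi ride ends at 4:50 PM − 103 min = 3:07 PM.
The taxi ride starts at 3:07 PM − 102 min = 1:25 PM.
Check-in starts at 1:25 PM + 298 min = 6:23 PM.

6:23 PM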